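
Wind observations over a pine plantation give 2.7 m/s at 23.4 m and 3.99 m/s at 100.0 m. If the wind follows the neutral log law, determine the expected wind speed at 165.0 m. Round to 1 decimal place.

4.4 m/s

Log law: V ∝ ln(z/z₀). From the pair, with r = V₁/V₂ = 0.67669,
ln z₀ = (ln z₁ − r·ln z₂)/(1 − r) = (3.1527 − 0.67669×4.6052)/0.32331 = 0.1128 → z₀ = 1.119 m
V₃ = V₁ · ln(z₃/z₀)/ln(z₁/z₀) = 2.7 × 4.9932/3.0400 = 4.4348 m/s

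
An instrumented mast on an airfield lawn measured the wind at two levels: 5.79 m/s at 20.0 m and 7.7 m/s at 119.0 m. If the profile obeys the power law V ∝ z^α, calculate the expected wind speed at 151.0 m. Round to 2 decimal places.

8.00 m/s

First find α: α = ln(V₂/V₁)/ln(z₂/z₁) = ln(7.7/5.79)/ln(119.0/20.0) = 0.28509/1.78339 = 0.1599
Extrapolate from 119.0 m to 151.0 m: V₃ = 7.7 × (151.0/119.0)^0.1599 = 7.7 × 1.0388 = 7.9988 m/s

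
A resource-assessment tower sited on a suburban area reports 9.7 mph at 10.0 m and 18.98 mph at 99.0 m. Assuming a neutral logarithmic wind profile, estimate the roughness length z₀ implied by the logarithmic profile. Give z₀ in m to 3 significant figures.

z₀ ≈ 0.911 m

Log law: V(z) ∝ ln(z/z₀). With r = V₁/V₂ = 9.7/18.98 = 0.51106,
r · ln(z₂/z₀) = ln(z₁/z₀) ⇒ ln z₀ = (ln z₁ − r·ln z₂)/(1 − r)
ln z₀ = (2.30259 − 0.51106×4.59512) / 0.48894 = -0.0937
z₀ = exp(-0.0937) = 0.9105 m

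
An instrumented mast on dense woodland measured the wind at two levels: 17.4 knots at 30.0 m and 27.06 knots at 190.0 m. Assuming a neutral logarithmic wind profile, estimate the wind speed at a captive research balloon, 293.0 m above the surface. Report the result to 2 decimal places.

29.33 knots

Log law: V ∝ ln(z/z₀). From the pair, with r = V₁/V₂ = 0.64302,
ln z₀ = (ln z₁ − r·ln z₂)/(1 − r) = (3.4012 − 0.64302×5.2470)/0.35698 = 0.0764 → z₀ = 1.079 m
V₃ = V₁ · ln(z₃/z₀)/ln(z₁/z₀) = 17.4 × 5.6038/3.3248 = 29.3269 knots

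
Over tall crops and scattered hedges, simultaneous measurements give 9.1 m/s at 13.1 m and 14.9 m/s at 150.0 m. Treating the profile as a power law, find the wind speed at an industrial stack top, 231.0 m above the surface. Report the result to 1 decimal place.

First find α: α = ln(V₂/V₁)/ln(z₂/z₁) = ln(14.9/9.1)/ln(150.0/13.1) = 0.49309/2.43802 = 0.2022
Extrapolate from 150.0 m to 231.0 m: V₃ = 14.9 × (231.0/150.0)^0.2022 = 14.9 × 1.0913 = 16.2597 m/s

16.3 m/s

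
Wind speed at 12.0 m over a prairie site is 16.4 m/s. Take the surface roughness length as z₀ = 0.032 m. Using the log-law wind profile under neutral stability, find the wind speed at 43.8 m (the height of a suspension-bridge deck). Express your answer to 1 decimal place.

Log law: V(z) ∝ ln(z/z₀), so V₂/V₁ = ln(z₂/z₀) / ln(z₁/z₀).
ln(43.8/0.032) = 7.2217, ln(12.0/0.032) = 5.9269
V₂ = 16.4 × 7.2217/5.9269 = 16.4 × 1.2184 = 19.9826 m/s

20.0 m/s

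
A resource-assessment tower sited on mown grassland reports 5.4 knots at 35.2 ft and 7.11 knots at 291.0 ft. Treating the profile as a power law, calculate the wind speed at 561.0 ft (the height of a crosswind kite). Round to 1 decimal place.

7.7 knots

First find α: α = ln(V₂/V₁)/ln(z₂/z₁) = ln(7.11/5.4)/ln(291.0/35.2) = 0.27510/2.11228 = 0.1302
Extrapolate from 291.0 ft to 561.0 ft: V₃ = 7.11 × (561.0/291.0)^0.1302 = 7.11 × 1.0892 = 7.7446 knots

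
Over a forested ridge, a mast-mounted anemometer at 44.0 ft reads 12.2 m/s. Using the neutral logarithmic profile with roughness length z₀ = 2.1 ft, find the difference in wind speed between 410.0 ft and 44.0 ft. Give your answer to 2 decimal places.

8.95 m/s

Log law: V₂ = V₁ · ln(z₂/z₀)/ln(z₁/z₀) = 12.2 × 5.2742/3.0423 = 21.1506 m/s
ΔV = 21.1506 − 12.2 = 8.9506 m/s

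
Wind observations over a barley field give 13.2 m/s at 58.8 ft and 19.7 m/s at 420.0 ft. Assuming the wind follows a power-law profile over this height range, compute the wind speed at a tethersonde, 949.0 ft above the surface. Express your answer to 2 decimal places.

First find α: α = ln(V₂/V₁)/ln(z₂/z₁) = ln(19.7/13.2)/ln(420.0/58.8) = 0.40040/1.96611 = 0.2037
Extrapolate from 420.0 ft to 949.0 ft: V₃ = 19.7 × (949.0/420.0)^0.2037 = 19.7 × 1.1806 = 23.2575 m/s

23.26 m/s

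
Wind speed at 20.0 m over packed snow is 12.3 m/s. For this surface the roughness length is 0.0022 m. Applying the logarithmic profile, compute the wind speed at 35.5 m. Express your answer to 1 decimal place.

13.1 m/s

Log law: V(z) ∝ ln(z/z₀), so V₂/V₁ = ln(z₂/z₀) / ln(z₁/z₀).
ln(35.5/0.0022) = 9.6888, ln(20.0/0.0022) = 9.1150
V₂ = 12.3 × 9.6888/9.1150 = 12.3 × 1.0630 = 13.0743 m/s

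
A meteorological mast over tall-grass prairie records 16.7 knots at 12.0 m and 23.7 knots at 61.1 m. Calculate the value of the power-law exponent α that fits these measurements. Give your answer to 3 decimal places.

Power law: V₂/V₁ = (z₂/z₁)^α ⇒ α = ln(V₂/V₁) / ln(z₂/z₁)
α = ln(23.7/16.7) / ln(61.1/12.0) = ln(1.4192) / ln(5.0917)
  = 0.35007 / 1.62761 = 0.21508

α ≈ 0.215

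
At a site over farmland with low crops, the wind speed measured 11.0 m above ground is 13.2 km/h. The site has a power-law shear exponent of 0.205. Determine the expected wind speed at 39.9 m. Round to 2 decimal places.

17.19 km/h

Power-law profile: V₂ = V₁ · (z₂/z₁)^α
V₂ = 13.2 × (39.9/11.0)^0.205 = 13.2 × (3.6273)^0.205
    = 13.2 × 1.3023 = 17.1905 km/h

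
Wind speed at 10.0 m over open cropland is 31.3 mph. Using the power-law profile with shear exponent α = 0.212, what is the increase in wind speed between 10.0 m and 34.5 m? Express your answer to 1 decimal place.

Power law: V₂ = V₁ · (z₂/z₁)^α = 31.3 × (3.4500)^0.212 = 40.6970 mph
ΔV = 40.6970 − 31.3 = 9.3970 mph

9.4 mph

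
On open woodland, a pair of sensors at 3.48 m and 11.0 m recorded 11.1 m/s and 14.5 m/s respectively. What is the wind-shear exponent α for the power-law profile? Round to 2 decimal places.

Power law: V₂/V₁ = (z₂/z₁)^α ⇒ α = ln(V₂/V₁) / ln(z₂/z₁)
α = ln(14.5/11.1) / ln(11.0/3.48) = ln(1.3063) / ln(3.1609)
  = 0.26720 / 1.15086 = 0.23218

α ≈ 0.23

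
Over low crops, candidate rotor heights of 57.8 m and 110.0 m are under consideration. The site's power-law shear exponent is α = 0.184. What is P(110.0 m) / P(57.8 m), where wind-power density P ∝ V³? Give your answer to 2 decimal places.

1.43

Speed ratio: V_B/V_A = (z_B/z_A)^α = (110.0/57.8)^0.184 = (1.9031)^0.184 = 1.12570
Power-density ratio: P_B/P_A = (V_B/V_A)³ = (1.12570)³ = 1.42648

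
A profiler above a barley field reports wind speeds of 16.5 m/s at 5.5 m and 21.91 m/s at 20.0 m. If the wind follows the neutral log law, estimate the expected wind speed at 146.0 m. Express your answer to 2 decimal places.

Log law: V ∝ ln(z/z₀). From the pair, with r = V₁/V₂ = 0.75308,
ln z₀ = (ln z₁ − r·ln z₂)/(1 − r) = (1.7047 − 0.75308×2.9957)/0.24692 = -2.2326 → z₀ = 0.1072 m
V₃ = V₁ · ln(z₃/z₀)/ln(z₁/z₀) = 16.5 × 7.2162/3.9374 = 30.2404 m/s

30.24 m/s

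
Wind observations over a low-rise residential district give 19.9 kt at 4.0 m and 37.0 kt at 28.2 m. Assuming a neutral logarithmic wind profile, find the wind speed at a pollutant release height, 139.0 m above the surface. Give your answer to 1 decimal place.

Log law: V ∝ ln(z/z₀). From the pair, with r = V₁/V₂ = 0.53784,
ln z₀ = (ln z₁ − r·ln z₂)/(1 − r) = (1.3863 − 0.53784×3.3393)/0.46216 = -0.8865 → z₀ = 0.4121 m
V₃ = V₁ · ln(z₃/z₀)/ln(z₁/z₀) = 19.9 × 5.8210/2.2728 = 50.9666 kt

51.0 kt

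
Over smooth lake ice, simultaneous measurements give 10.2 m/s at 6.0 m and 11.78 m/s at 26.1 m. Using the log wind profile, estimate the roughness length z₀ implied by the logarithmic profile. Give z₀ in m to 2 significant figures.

Log law: V(z) ∝ ln(z/z₀). With r = V₁/V₂ = 10.2/11.78 = 0.86587,
r · ln(z₂/z₀) = ln(z₁/z₀) ⇒ ln z₀ = (ln z₁ − r·ln z₂)/(1 − r)
ln z₀ = (1.79176 − 0.86587×3.26194) / 0.13413 = -7.6992
z₀ = exp(-7.6992) = 0.0004532 m

z₀ ≈ 0.00045 m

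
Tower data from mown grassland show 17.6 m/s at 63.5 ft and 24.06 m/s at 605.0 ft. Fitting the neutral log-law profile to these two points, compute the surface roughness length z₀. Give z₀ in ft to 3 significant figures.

Log law: V(z) ∝ ln(z/z₀). With r = V₁/V₂ = 17.6/24.06 = 0.73150,
r · ln(z₂/z₀) = ln(z₁/z₀) ⇒ ln z₀ = (ln z₁ − r·ln z₂)/(1 − r)
ln z₀ = (4.15104 − 0.73150×6.40523) / 0.26850 = -1.9904
z₀ = exp(-1.9904) = 0.1366 ft

z₀ ≈ 0.137 ft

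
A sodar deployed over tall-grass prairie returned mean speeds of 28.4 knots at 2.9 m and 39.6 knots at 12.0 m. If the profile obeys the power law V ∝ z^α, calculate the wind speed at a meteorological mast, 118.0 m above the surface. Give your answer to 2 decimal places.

First find α: α = ln(V₂/V₁)/ln(z₂/z₁) = ln(39.6/28.4)/ln(12.0/2.9) = 0.33244/1.42020 = 0.2341
Extrapolate from 12.0 m to 118.0 m: V₃ = 39.6 × (118.0/12.0)^0.2341 = 39.6 × 1.7075 = 67.6187 knots

67.62 knots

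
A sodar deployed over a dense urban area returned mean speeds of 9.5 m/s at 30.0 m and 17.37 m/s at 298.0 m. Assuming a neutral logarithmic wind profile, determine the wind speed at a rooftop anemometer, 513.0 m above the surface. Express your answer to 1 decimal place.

Log law: V ∝ ln(z/z₀). From the pair, with r = V₁/V₂ = 0.54692,
ln z₀ = (ln z₁ − r·ln z₂)/(1 − r) = (3.4012 − 0.54692×5.6971)/0.45308 = 0.6298 → z₀ = 1.877 m
V₃ = V₁ · ln(z₃/z₀)/ln(z₁/z₀) = 9.5 × 5.6105/2.7714 = 19.2320 m/s

19.2 m/s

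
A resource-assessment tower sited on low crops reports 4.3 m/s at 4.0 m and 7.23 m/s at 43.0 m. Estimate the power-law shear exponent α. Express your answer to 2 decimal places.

α ≈ 0.22

Power law: V₂/V₁ = (z₂/z₁)^α ⇒ α = ln(V₂/V₁) / ln(z₂/z₁)
α = ln(7.23/4.3) / ln(43.0/4.0) = ln(1.6814) / ln(10.7500)
  = 0.51962 / 2.37491 = 0.21880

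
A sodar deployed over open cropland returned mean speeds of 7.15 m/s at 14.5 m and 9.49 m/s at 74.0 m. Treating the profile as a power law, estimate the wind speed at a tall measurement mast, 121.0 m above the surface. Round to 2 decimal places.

First find α: α = ln(V₂/V₁)/ln(z₂/z₁) = ln(9.49/7.15)/ln(74.0/14.5) = 0.28313/1.62992 = 0.1737
Extrapolate from 74.0 m to 121.0 m: V₃ = 9.49 × (121.0/74.0)^0.1737 = 9.49 × 1.0892 = 10.3362 m/s

10.34 m/s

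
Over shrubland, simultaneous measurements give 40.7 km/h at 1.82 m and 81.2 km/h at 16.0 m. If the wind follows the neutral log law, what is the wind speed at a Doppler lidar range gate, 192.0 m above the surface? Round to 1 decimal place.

Log law: V ∝ ln(z/z₀). From the pair, with r = V₁/V₂ = 0.50123,
ln z₀ = (ln z₁ − r·ln z₂)/(1 − r) = (0.5988 − 0.50123×2.7726)/0.49877 = -1.5857 → z₀ = 0.2048 m
V₃ = V₁ · ln(z₃/z₀)/ln(z₁/z₀) = 40.7 × 6.8431/2.1845 = 127.4972 km/h

127.5 km/h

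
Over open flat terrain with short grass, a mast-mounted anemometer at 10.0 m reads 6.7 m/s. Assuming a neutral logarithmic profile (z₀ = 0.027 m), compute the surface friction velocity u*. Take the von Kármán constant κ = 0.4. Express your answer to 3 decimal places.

u* ≈ 0.453 m/s

Log law: V(z) = (u*/κ) · ln(z/z₀) ⇒ u* = κ · V / ln(z/z₀)
u* = 0.4 × 6.7 / ln(10.0/0.027) = 0.4 × 6.7 / 5.9145
   = 2.6800 / 5.9145 = 0.4531 m/s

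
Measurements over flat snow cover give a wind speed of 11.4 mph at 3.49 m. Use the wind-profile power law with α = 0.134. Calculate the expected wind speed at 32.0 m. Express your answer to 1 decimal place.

15.3 mph

Power-law profile: V₂ = V₁ · (z₂/z₁)^α
V₂ = 11.4 × (32.0/3.49)^0.134 = 11.4 × (9.1691)^0.134
    = 11.4 × 1.3457 = 15.3411 mph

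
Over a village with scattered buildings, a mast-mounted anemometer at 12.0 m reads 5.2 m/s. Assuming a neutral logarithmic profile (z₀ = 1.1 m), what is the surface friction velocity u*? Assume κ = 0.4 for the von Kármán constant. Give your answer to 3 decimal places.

Log law: V(z) = (u*/κ) · ln(z/z₀) ⇒ u* = κ · V / ln(z/z₀)
u* = 0.4 × 5.2 / ln(12.0/1.1) = 0.4 × 5.2 / 2.3896
   = 2.0800 / 2.3896 = 0.8704 m/s

u* ≈ 0.870 m/s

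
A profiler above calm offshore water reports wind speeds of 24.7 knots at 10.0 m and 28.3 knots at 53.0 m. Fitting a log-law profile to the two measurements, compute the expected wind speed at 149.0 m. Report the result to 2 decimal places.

Log law: V ∝ ln(z/z₀). From the pair, with r = V₁/V₂ = 0.87279,
ln z₀ = (ln z₁ − r·ln z₂)/(1 − r) = (2.3026 − 0.87279×3.9703)/0.12721 = -9.1397 → z₀ = 0.0001073 m
V₃ = V₁ · ln(z₃/z₀)/ln(z₁/z₀) = 24.7 × 14.1437/11.4423 = 30.5313 knots

30.53 knots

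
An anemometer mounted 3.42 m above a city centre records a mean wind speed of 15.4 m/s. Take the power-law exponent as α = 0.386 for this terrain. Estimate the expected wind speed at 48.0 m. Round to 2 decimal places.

42.69 m/s

Power-law profile: V₂ = V₁ · (z₂/z₁)^α
V₂ = 15.4 × (48.0/3.42)^0.386 = 15.4 × (14.0351)^0.386
    = 15.4 × 2.7722 = 42.6919 m/s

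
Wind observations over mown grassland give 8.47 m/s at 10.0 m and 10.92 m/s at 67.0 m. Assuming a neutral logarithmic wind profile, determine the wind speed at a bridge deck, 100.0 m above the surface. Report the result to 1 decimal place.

11.4 m/s

Log law: V ∝ ln(z/z₀). From the pair, with r = V₁/V₂ = 0.77564,
ln z₀ = (ln z₁ − r·ln z₂)/(1 − r) = (2.3026 − 0.77564×4.2047)/0.22436 = -4.2733 → z₀ = 0.01394 m
V₃ = V₁ · ln(z₃/z₀)/ln(z₁/z₀) = 8.47 × 8.8784/6.5759 = 11.4358 m/s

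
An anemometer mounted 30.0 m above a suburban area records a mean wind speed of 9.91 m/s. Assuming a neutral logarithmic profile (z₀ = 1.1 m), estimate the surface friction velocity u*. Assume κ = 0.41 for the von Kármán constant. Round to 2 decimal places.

u* ≈ 1.23 m/s

Log law: V(z) = (u*/κ) · ln(z/z₀) ⇒ u* = κ · V / ln(z/z₀)
u* = 0.41 × 9.91 / ln(30.0/1.1) = 0.41 × 9.91 / 3.3059
   = 4.0631 / 3.3059 = 1.2290 m/s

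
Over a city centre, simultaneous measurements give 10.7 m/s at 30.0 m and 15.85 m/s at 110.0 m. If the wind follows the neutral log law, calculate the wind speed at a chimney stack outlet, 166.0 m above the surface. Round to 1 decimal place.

17.5 m/s

Log law: V ∝ ln(z/z₀). From the pair, with r = V₁/V₂ = 0.67508,
ln z₀ = (ln z₁ − r·ln z₂)/(1 − r) = (3.4012 − 0.67508×4.7005)/0.32492 = 0.7017 → z₀ = 2.017 m
V₃ = V₁ · ln(z₃/z₀)/ln(z₁/z₀) = 10.7 × 4.4103/2.6995 = 17.4811 m/s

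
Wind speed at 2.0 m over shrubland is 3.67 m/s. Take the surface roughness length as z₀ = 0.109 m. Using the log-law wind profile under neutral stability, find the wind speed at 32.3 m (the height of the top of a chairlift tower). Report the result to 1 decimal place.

7.2 m/s

Log law: V(z) ∝ ln(z/z₀), so V₂/V₁ = ln(z₂/z₀) / ln(z₁/z₀).
ln(32.3/0.109) = 5.6915, ln(2.0/0.109) = 2.9096
V₂ = 3.67 × 5.6915/2.9096 = 3.67 × 1.9561 = 7.1790 m/s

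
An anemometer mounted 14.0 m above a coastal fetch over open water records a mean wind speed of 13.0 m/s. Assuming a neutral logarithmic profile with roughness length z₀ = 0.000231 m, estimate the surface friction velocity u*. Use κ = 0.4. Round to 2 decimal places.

Log law: V(z) = (u*/κ) · ln(z/z₀) ⇒ u* = κ · V / ln(z/z₀)
u* = 0.4 × 13.0 / ln(14.0/0.000231) = 0.4 × 13.0 / 11.0122
   = 5.2000 / 11.0122 = 0.4722 m/s

u* ≈ 0.47 m/s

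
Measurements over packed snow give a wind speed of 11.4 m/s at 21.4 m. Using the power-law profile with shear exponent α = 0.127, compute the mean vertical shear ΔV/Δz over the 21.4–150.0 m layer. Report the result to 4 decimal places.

0.0249 m/s/m

Power law: V₂ = V₁ · (z₂/z₁)^α = 11.4 × (7.0093)^0.127 = 14.5984 m/s
ΔV/Δz = (14.5984 − 11.4)/(150.0 − 21.4) = 3.1984/128.6000 = 0.02487 m/s/m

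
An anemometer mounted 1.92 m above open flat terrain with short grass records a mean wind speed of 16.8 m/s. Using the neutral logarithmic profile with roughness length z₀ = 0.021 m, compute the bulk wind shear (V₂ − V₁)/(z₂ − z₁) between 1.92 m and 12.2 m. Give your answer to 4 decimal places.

0.6692 m/s/m

Log law: V₂ = V₁ · ln(z₂/z₀)/ln(z₁/z₀) = 16.8 × 6.3647/4.5156 = 23.6796 m/s
ΔV/Δz = (23.6796 − 16.8)/(12.2 − 1.92) = 6.8796/10.2800 = 0.66922 m/s/m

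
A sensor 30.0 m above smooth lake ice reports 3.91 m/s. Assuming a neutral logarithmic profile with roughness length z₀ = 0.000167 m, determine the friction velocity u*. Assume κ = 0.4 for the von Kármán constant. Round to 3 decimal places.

Log law: V(z) = (u*/κ) · ln(z/z₀) ⇒ u* = κ · V / ln(z/z₀)
u* = 0.4 × 3.91 / ln(30.0/0.000167) = 0.4 × 3.91 / 12.0987
   = 1.5640 / 12.0987 = 0.1293 m/s

u* ≈ 0.129 m/s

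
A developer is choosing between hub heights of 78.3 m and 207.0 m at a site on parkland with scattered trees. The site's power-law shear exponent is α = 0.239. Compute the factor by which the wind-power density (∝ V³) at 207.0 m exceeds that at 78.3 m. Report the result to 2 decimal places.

Speed ratio: V_B/V_A = (z_B/z_A)^α = (207.0/78.3)^0.239 = (2.6437)^0.239 = 1.26156
Power-density ratio: P_B/P_A = (V_B/V_A)³ = (1.26156)³ = 2.00781

2.01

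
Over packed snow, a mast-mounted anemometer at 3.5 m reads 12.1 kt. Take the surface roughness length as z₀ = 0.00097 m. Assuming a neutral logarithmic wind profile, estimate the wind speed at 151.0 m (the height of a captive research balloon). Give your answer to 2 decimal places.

Log law: V(z) ∝ ln(z/z₀), so V₂/V₁ = ln(z₂/z₀) / ln(z₁/z₀).
ln(151.0/0.00097) = 11.9555, ln(3.5/0.00097) = 8.1910
V₂ = 12.1 × 11.9555/8.1910 = 12.1 × 1.4596 = 17.6611 kt

17.66 kt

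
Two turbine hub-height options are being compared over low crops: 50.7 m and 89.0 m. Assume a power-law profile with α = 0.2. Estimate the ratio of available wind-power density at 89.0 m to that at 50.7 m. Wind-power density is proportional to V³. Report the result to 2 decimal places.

1.40

Speed ratio: V_B/V_A = (z_B/z_A)^α = (89.0/50.7)^0.2 = (1.7554)^0.2 = 1.11912
Power-density ratio: P_B/P_A = (V_B/V_A)³ = (1.11912)³ = 1.40162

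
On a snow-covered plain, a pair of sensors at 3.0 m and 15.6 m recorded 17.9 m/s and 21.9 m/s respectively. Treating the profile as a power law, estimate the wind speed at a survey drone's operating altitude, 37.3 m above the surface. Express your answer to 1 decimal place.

First find α: α = ln(V₂/V₁)/ln(z₂/z₁) = ln(21.9/17.9)/ln(15.6/3.0) = 0.20169/1.64866 = 0.1223
Extrapolate from 15.6 m to 37.3 m: V₃ = 21.9 × (37.3/15.6)^0.1223 = 21.9 × 1.1125 = 24.3645 m/s

24.4 m/s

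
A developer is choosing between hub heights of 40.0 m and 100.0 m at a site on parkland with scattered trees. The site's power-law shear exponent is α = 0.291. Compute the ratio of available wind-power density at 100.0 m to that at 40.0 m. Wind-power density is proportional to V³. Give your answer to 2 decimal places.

2.23

Speed ratio: V_B/V_A = (z_B/z_A)^α = (100.0/40.0)^0.291 = (2.5000)^0.291 = 1.30557
Power-density ratio: P_B/P_A = (V_B/V_A)³ = (1.30557)³ = 2.22537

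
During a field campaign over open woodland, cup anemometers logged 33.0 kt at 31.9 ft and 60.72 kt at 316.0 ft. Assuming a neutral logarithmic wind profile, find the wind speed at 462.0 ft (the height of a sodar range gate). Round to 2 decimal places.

65.31 kt

Log law: V ∝ ln(z/z₀). From the pair, with r = V₁/V₂ = 0.54348,
ln z₀ = (ln z₁ − r·ln z₂)/(1 − r) = (3.4626 − 0.54348×5.7557)/0.45652 = 0.7327 → z₀ = 2.081 ft
V₃ = V₁ · ln(z₃/z₀)/ln(z₁/z₀) = 33.0 × 5.4029/2.7299 = 65.3114 kt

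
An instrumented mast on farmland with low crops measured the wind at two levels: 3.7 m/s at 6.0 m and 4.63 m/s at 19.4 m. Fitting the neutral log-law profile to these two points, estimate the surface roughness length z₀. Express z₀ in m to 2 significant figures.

z₀ ≈ 0.056 m

Log law: V(z) ∝ ln(z/z₀). With r = V₁/V₂ = 3.7/4.63 = 0.79914,
r · ln(z₂/z₀) = ln(z₁/z₀) ⇒ ln z₀ = (ln z₁ − r·ln z₂)/(1 − r)
ln z₀ = (1.79176 − 0.79914×2.96527) / 0.20086 = -2.8771
z₀ = exp(-2.8771) = 0.05630 m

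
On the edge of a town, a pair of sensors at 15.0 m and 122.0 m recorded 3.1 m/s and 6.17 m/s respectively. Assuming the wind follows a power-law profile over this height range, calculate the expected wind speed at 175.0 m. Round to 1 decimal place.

6.9 m/s

First find α: α = ln(V₂/V₁)/ln(z₂/z₁) = ln(6.17/3.1)/ln(122.0/15.0) = 0.68830/2.09597 = 0.3284
Extrapolate from 122.0 m to 175.0 m: V₃ = 6.17 × (175.0/122.0)^0.3284 = 6.17 × 1.1258 = 6.9460 m/s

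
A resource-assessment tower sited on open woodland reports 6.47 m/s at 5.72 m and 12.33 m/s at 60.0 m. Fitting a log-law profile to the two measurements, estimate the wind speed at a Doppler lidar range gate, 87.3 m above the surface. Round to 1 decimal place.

Log law: V ∝ ln(z/z₀). From the pair, with r = V₁/V₂ = 0.52474,
ln z₀ = (ln z₁ − r·ln z₂)/(1 − r) = (1.7440 − 0.52474×4.0943)/0.47526 = -0.8511 → z₀ = 0.4270 m
V₃ = V₁ · ln(z₃/z₀)/ln(z₁/z₀) = 6.47 × 5.3204/2.5950 = 13.2650 m/s

13.3 m/s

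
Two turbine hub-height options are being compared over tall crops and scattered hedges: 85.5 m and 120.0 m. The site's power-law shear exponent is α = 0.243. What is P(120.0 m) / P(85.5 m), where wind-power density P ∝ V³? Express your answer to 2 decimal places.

1.28

Speed ratio: V_B/V_A = (z_B/z_A)^α = (120.0/85.5)^0.243 = (1.4035)^0.243 = 1.08586
Power-density ratio: P_B/P_A = (V_B/V_A)³ = (1.08586)³ = 1.28032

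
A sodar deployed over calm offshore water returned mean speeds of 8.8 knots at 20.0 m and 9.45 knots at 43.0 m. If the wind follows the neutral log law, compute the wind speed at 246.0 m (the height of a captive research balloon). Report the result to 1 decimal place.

Log law: V ∝ ln(z/z₀). From the pair, with r = V₁/V₂ = 0.93122,
ln z₀ = (ln z₁ − r·ln z₂)/(1 − r) = (2.9957 − 0.93122×3.7612)/0.06878 = -7.3675 → z₀ = 0.0006314 m
V₃ = V₁ · ln(z₃/z₀)/ln(z₁/z₀) = 8.8 × 12.8729/10.3633 = 10.9310 knots

10.9 knots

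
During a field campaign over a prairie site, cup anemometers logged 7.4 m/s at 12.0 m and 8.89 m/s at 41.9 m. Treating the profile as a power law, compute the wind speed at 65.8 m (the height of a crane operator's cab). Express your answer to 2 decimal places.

9.50 m/s

First find α: α = ln(V₂/V₁)/ln(z₂/z₁) = ln(8.89/7.4)/ln(41.9/12.0) = 0.18345/1.25038 = 0.1467
Extrapolate from 41.9 m to 65.8 m: V₃ = 8.89 × (65.8/41.9)^0.1467 = 8.89 × 1.0685 = 9.4986 m/s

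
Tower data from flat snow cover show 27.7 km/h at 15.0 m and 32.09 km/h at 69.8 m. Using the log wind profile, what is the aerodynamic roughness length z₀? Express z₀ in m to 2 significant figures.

Log law: V(z) ∝ ln(z/z₀). With r = V₁/V₂ = 27.7/32.09 = 0.86320,
r · ln(z₂/z₀) = ln(z₁/z₀) ⇒ ln z₀ = (ln z₁ − r·ln z₂)/(1 − r)
ln z₀ = (2.70805 − 0.86320×4.24563) / 0.13680 = -6.9938
z₀ = exp(-6.9938) = 0.0009176 m

z₀ ≈ 0.00092 m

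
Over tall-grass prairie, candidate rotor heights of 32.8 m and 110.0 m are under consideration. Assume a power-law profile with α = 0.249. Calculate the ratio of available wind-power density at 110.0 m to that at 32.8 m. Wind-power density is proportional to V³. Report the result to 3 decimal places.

Speed ratio: V_B/V_A = (z_B/z_A)^α = (110.0/32.8)^0.249 = (3.3537)^0.249 = 1.35162
Power-density ratio: P_B/P_A = (V_B/V_A)³ = (1.35162)³ = 2.46924

2.469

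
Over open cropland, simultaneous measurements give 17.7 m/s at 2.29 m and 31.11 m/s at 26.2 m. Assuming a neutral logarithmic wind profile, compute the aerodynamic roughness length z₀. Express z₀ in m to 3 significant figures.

z₀ ≈ 0.0918 m

Log law: V(z) ∝ ln(z/z₀). With r = V₁/V₂ = 17.7/31.11 = 0.56895,
r · ln(z₂/z₀) = ln(z₁/z₀) ⇒ ln z₀ = (ln z₁ − r·ln z₂)/(1 − r)
ln z₀ = (0.82855 − 0.56895×3.26576) / 0.43105 = -2.3883
z₀ = exp(-2.3883) = 0.09178 m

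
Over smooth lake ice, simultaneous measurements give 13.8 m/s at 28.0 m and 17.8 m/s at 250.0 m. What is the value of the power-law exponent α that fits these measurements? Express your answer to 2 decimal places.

α ≈ 0.12

Power law: V₂/V₁ = (z₂/z₁)^α ⇒ α = ln(V₂/V₁) / ln(z₂/z₁)
α = ln(17.8/13.8) / ln(250.0/28.0) = ln(1.2899) / ln(8.9286)
  = 0.25453 / 2.18926 = 0.11626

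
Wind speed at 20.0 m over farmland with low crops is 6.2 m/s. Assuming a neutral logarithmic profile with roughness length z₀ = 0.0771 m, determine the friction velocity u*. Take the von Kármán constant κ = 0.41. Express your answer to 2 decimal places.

u* ≈ 0.46 m/s

Log law: V(z) = (u*/κ) · ln(z/z₀) ⇒ u* = κ · V / ln(z/z₀)
u* = 0.41 × 6.2 / ln(20.0/0.0771) = 0.41 × 6.2 / 5.5584
   = 2.5420 / 5.5584 = 0.4573 m/s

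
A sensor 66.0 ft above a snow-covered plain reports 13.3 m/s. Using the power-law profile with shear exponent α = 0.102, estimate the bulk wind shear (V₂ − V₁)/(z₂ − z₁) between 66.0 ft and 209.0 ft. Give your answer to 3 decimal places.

Power law: V₂ = V₁ · (z₂/z₁)^α = 13.3 × (3.1667)^0.102 = 14.9594 m/s
ΔV/Δz = (14.9594 − 13.3)/(209.0 − 66.0) = 1.6594/143.0000 = 0.01160 m/s/ft

0.012 m/s/ft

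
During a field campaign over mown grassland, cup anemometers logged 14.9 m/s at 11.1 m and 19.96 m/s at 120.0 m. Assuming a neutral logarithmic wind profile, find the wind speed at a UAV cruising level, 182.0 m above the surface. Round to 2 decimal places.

Log law: V ∝ ln(z/z₀). From the pair, with r = V₁/V₂ = 0.74649,
ln z₀ = (ln z₁ − r·ln z₂)/(1 − r) = (2.4069 − 0.74649×4.7875)/0.25351 = -4.6030 → z₀ = 0.01002 m
V₃ = V₁ · ln(z₃/z₀)/ln(z₁/z₀) = 14.9 × 9.8070/7.0099 = 20.8453 m/s

20.85 m/s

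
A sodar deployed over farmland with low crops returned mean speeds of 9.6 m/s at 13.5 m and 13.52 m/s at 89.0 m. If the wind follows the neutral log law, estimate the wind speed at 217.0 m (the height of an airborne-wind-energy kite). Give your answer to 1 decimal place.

Log law: V ∝ ln(z/z₀). From the pair, with r = V₁/V₂ = 0.71006,
ln z₀ = (ln z₁ − r·ln z₂)/(1 − r) = (2.6027 − 0.71006×4.4886)/0.28994 = -2.0160 → z₀ = 0.1332 m
V₃ = V₁ · ln(z₃/z₀)/ln(z₁/z₀) = 9.6 × 7.3959/4.6186 = 15.3725 m/s

15.4 m/s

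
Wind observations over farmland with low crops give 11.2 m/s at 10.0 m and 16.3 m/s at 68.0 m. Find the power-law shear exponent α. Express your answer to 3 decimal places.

Power law: V₂/V₁ = (z₂/z₁)^α ⇒ α = ln(V₂/V₁) / ln(z₂/z₁)
α = ln(16.3/11.2) / ln(68.0/10.0) = ln(1.4554) / ln(6.8000)
  = 0.37525 / 1.91692 = 0.19576

α ≈ 0.196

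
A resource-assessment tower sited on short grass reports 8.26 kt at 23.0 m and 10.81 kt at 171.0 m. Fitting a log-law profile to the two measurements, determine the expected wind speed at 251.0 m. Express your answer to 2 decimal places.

Log law: V ∝ ln(z/z₀). From the pair, with r = V₁/V₂ = 0.76411,
ln z₀ = (ln z₁ − r·ln z₂)/(1 − r) = (3.1355 − 0.76411×5.1417)/0.23589 = -3.3629 → z₀ = 0.03463 m
V₃ = V₁ · ln(z₃/z₀)/ln(z₁/z₀) = 8.26 × 8.8884/6.4984 = 11.2978 kt

11.30 kt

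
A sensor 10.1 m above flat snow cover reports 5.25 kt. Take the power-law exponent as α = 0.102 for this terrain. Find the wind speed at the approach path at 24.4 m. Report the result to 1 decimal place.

Power-law profile: V₂ = V₁ · (z₂/z₁)^α
V₂ = 5.25 × (24.4/10.1)^0.102 = 5.25 × (2.4158)^0.102
    = 5.25 × 1.0941 = 5.7442 kt

5.7 kt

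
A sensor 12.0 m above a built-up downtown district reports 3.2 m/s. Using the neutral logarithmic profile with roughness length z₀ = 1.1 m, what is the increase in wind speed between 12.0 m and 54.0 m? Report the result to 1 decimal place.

Log law: V₂ = V₁ · ln(z₂/z₀)/ln(z₁/z₀) = 3.2 × 3.8937/2.3896 = 5.2142 m/s
ΔV = 5.2142 − 3.2 = 2.0142 m/s

2.0 m/s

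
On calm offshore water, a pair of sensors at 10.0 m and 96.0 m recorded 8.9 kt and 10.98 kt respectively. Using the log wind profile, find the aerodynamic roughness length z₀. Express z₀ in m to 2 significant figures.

Log law: V(z) ∝ ln(z/z₀). With r = V₁/V₂ = 8.9/10.98 = 0.81056,
r · ln(z₂/z₀) = ln(z₁/z₀) ⇒ ln z₀ = (ln z₁ − r·ln z₂)/(1 − r)
ln z₀ = (2.30259 − 0.81056×4.56435) / 0.18944 = -7.3752
z₀ = exp(-7.3752) = 0.0006266 m

z₀ ≈ 0.00063 m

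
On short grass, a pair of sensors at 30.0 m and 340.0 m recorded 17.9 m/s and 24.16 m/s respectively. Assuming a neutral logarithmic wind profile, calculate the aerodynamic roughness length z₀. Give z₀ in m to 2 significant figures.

Log law: V(z) ∝ ln(z/z₀). With r = V₁/V₂ = 17.9/24.16 = 0.74089,
r · ln(z₂/z₀) = ln(z₁/z₀) ⇒ ln z₀ = (ln z₁ − r·ln z₂)/(1 − r)
ln z₀ = (3.40120 − 0.74089×5.82895) / 0.25911 = -3.5408
z₀ = exp(-3.5408) = 0.02899 m

z₀ ≈ 0.029 m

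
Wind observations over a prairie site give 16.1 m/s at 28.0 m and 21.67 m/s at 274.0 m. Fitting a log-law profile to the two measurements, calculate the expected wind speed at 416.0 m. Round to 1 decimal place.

Log law: V ∝ ln(z/z₀). From the pair, with r = V₁/V₂ = 0.74296,
ln z₀ = (ln z₁ − r·ln z₂)/(1 − r) = (3.3322 − 0.74296×5.6131)/0.25704 = -3.2608 → z₀ = 0.03836 m
V₃ = V₁ · ln(z₃/z₀)/ln(z₁/z₀) = 16.1 × 9.2915/6.5930 = 22.6897 m/s

22.7 m/s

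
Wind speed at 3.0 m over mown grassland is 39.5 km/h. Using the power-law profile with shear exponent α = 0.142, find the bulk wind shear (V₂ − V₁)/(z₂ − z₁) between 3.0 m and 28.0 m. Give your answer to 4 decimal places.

Power law: V₂ = V₁ · (z₂/z₁)^α = 39.5 × (9.3333)^0.142 = 54.2428 km/h
ΔV/Δz = (54.2428 − 39.5)/(28.0 − 3.0) = 14.7428/25.0000 = 0.58971 km/h/m

0.5897 km/h/m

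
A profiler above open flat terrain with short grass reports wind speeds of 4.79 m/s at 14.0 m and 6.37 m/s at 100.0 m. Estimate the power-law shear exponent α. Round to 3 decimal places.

Power law: V₂/V₁ = (z₂/z₁)^α ⇒ α = ln(V₂/V₁) / ln(z₂/z₁)
α = ln(6.37/4.79) / ln(100.0/14.0) = ln(1.3299) / ln(7.1429)
  = 0.28507 / 1.96611 = 0.14499

α ≈ 0.145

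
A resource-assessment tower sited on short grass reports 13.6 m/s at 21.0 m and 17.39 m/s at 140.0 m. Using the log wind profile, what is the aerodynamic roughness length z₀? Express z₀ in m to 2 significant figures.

z₀ ≈ 0.023 m

Log law: V(z) ∝ ln(z/z₀). With r = V₁/V₂ = 13.6/17.39 = 0.78206,
r · ln(z₂/z₀) = ln(z₁/z₀) ⇒ ln z₀ = (ln z₁ − r·ln z₂)/(1 − r)
ln z₀ = (3.04452 − 0.78206×4.94164) / 0.21794 = -3.7631
z₀ = exp(-3.7631) = 0.02321 m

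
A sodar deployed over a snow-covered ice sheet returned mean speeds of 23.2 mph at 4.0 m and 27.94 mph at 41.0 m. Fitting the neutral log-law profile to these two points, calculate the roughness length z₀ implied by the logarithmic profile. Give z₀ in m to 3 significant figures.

Log law: V(z) ∝ ln(z/z₀). With r = V₁/V₂ = 23.2/27.94 = 0.83035,
r · ln(z₂/z₀) = ln(z₁/z₀) ⇒ ln z₀ = (ln z₁ − r·ln z₂)/(1 − r)
ln z₀ = (1.38629 − 0.83035×3.71357) / 0.16965 = -10.0046
z₀ = exp(-10.0046) = 0.00004519 m

z₀ ≈ 0.0000452 m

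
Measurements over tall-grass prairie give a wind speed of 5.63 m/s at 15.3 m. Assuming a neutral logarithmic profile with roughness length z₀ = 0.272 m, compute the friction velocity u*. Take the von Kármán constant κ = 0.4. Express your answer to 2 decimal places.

Log law: V(z) = (u*/κ) · ln(z/z₀) ⇒ u* = κ · V / ln(z/z₀)
u* = 0.4 × 5.63 / ln(15.3/0.272) = 0.4 × 5.63 / 4.0298
   = 2.2520 / 4.0298 = 0.5588 m/s

u* ≈ 0.56 m/s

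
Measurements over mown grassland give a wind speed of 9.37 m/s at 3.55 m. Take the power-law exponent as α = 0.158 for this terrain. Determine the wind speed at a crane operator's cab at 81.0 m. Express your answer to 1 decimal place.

15.4 m/s

Power-law profile: V₂ = V₁ · (z₂/z₁)^α
V₂ = 9.37 × (81.0/3.55)^0.158 = 9.37 × (22.8169)^0.158
    = 9.37 × 1.6391 = 15.3583 m/s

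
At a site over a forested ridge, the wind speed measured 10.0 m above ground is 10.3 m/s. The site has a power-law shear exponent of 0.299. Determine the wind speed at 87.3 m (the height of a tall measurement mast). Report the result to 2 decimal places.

Power-law profile: V₂ = V₁ · (z₂/z₁)^α
V₂ = 10.3 × (87.3/10.0)^0.299 = 10.3 × (8.7300)^0.299
    = 10.3 × 1.9115 = 19.6879 m/s

19.69 m/s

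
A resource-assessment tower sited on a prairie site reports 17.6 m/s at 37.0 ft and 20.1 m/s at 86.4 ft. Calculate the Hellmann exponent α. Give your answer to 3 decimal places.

α ≈ 0.157

Power law: V₂/V₁ = (z₂/z₁)^α ⇒ α = ln(V₂/V₁) / ln(z₂/z₁)
α = ln(20.1/17.6) / ln(86.4/37.0) = ln(1.1420) / ln(2.3351)
  = 0.13282 / 0.84807 = 0.15662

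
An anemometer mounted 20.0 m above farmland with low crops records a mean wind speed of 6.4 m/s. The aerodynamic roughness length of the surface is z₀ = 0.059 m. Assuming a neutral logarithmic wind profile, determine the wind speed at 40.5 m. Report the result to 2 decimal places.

7.18 m/s

Log law: V(z) ∝ ln(z/z₀), so V₂/V₁ = ln(z₂/z₀) / ln(z₁/z₀).
ln(40.5/0.059) = 6.5315, ln(20.0/0.059) = 5.8260
V₂ = 6.4 × 6.5315/5.8260 = 6.4 × 1.1211 = 7.1751 m/s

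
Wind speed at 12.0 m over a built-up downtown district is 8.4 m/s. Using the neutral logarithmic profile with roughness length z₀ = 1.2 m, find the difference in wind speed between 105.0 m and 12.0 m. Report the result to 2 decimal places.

Log law: V₂ = V₁ · ln(z₂/z₀)/ln(z₁/z₀) = 8.4 × 4.4716/2.3026 = 16.3129 m/s
ΔV = 16.3129 − 8.4 = 7.9129 m/s

7.91 m/s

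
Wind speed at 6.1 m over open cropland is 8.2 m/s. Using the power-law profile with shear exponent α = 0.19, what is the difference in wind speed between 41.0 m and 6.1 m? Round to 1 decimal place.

Power law: V₂ = V₁ · (z₂/z₁)^α = 8.2 × (6.7213)^0.19 = 11.7769 m/s
ΔV = 11.7769 − 8.2 = 3.5769 m/s

3.6 m/s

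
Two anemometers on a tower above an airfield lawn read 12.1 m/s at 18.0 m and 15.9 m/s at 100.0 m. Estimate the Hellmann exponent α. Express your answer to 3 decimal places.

α ≈ 0.159

Power law: V₂/V₁ = (z₂/z₁)^α ⇒ α = ln(V₂/V₁) / ln(z₂/z₁)
α = ln(15.9/12.1) / ln(100.0/18.0) = ln(1.3140) / ln(5.5556)
  = 0.27311 / 1.71480 = 0.15927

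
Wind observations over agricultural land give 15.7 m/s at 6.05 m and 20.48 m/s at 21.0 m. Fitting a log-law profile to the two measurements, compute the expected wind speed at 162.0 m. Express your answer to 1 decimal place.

Log law: V ∝ ln(z/z₀). From the pair, with r = V₁/V₂ = 0.76660,
ln z₀ = (ln z₁ − r·ln z₂)/(1 − r) = (1.8001 − 0.76660×3.0445)/0.23340 = -2.2874 → z₀ = 0.1015 m
V₃ = V₁ · ln(z₃/z₀)/ln(z₁/z₀) = 15.7 × 7.3750/4.0875 = 28.3275 m/s

28.3 m/s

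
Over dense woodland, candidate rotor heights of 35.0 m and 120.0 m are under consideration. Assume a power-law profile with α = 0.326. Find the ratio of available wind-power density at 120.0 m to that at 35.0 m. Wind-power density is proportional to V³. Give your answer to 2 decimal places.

Speed ratio: V_B/V_A = (z_B/z_A)^α = (120.0/35.0)^0.326 = (3.4286)^0.326 = 1.49433
Power-density ratio: P_B/P_A = (V_B/V_A)³ = (1.49433)³ = 3.33688

3.34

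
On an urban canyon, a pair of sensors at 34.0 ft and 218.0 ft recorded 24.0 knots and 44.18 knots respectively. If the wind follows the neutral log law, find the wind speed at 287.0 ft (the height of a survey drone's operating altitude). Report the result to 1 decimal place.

47.2 knots

Log law: V ∝ ln(z/z₀). From the pair, with r = V₁/V₂ = 0.54323,
ln z₀ = (ln z₁ − r·ln z₂)/(1 − r) = (3.5264 − 0.54323×5.3845)/0.45677 = 1.3165 → z₀ = 3.730 ft
V₃ = V₁ · ln(z₃/z₀)/ln(z₁/z₀) = 24.0 × 4.3430/2.2099 = 47.1665 knots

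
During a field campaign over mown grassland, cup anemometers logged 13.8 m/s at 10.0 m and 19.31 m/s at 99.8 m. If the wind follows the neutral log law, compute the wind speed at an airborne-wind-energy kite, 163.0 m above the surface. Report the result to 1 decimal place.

Log law: V ∝ ln(z/z₀). From the pair, with r = V₁/V₂ = 0.71466,
ln z₀ = (ln z₁ − r·ln z₂)/(1 − r) = (2.3026 − 0.71466×4.6032)/0.28534 = -3.4593 → z₀ = 0.03145 m
V₃ = V₁ · ln(z₃/z₀)/ln(z₁/z₀) = 13.8 × 8.5531/5.7619 = 20.4850 m/s

20.5 m/s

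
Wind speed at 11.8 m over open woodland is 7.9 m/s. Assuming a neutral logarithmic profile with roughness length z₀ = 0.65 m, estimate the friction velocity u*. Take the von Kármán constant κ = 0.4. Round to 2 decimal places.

u* ≈ 1.09 m/s

Log law: V(z) = (u*/κ) · ln(z/z₀) ⇒ u* = κ · V / ln(z/z₀)
u* = 0.4 × 7.9 / ln(11.8/0.65) = 0.4 × 7.9 / 2.8989
   = 3.1600 / 2.8989 = 1.0901 m/s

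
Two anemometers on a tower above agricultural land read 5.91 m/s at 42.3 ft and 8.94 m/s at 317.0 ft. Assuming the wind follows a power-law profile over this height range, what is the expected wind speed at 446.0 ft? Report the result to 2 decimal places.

9.59 m/s

First find α: α = ln(V₂/V₁)/ln(z₂/z₁) = ln(8.94/5.91)/ln(317.0/42.3) = 0.41389/2.01411 = 0.2055
Extrapolate from 317.0 ft to 446.0 ft: V₃ = 8.94 × (446.0/317.0)^0.2055 = 8.94 × 1.0727 = 9.5898 m/s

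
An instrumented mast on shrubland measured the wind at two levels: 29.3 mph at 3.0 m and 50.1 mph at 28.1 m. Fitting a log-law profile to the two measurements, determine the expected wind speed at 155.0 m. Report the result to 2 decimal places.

Log law: V ∝ ln(z/z₀). From the pair, with r = V₁/V₂ = 0.58483,
ln z₀ = (ln z₁ − r·ln z₂)/(1 − r) = (1.0986 − 0.58483×3.3358)/0.41517 = -2.0528 → z₀ = 0.1284 m
V₃ = V₁ · ln(z₃/z₀)/ln(z₁/z₀) = 29.3 × 7.0962/3.1514 = 65.9770 mph

65.98 mph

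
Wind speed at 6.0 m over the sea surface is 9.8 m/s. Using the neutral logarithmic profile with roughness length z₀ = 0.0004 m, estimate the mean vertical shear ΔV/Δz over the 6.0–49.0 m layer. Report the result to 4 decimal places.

Log law: V₂ = V₁ · ln(z₂/z₀)/ln(z₁/z₀) = 9.8 × 11.7159/9.6158 = 11.9403 m/s
ΔV/Δz = (11.9403 − 9.8)/(49.0 − 6.0) = 2.1403/43.0000 = 0.04977 m/s/m

0.0498 m/s/m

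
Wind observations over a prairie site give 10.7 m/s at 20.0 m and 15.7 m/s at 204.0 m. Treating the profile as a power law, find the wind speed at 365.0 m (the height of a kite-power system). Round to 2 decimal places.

First find α: α = ln(V₂/V₁)/ln(z₂/z₁) = ln(15.7/10.7)/ln(204.0/20.0) = 0.38342/2.32239 = 0.1651
Extrapolate from 204.0 m to 365.0 m: V₃ = 15.7 × (365.0/204.0)^0.1651 = 15.7 × 1.1008 = 17.2828 m/s

17.28 m/s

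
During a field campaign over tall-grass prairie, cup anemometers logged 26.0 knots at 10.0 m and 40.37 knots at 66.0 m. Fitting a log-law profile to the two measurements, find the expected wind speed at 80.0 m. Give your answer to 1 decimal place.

Log law: V ∝ ln(z/z₀). From the pair, with r = V₁/V₂ = 0.64404,
ln z₀ = (ln z₁ − r·ln z₂)/(1 − r) = (2.3026 − 0.64404×4.1897)/0.35596 = -1.1117 → z₀ = 0.3290 m
V₃ = V₁ · ln(z₃/z₀)/ln(z₁/z₀) = 26.0 × 5.4938/3.4143 = 41.8349 knots

41.8 knots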